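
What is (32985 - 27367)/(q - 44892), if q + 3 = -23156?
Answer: -5618/68051 ≈ -0.082556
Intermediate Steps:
q = -23159 (q = -3 - 23156 = -23159)
(32985 - 27367)/(q - 44892) = (32985 - 27367)/(-23159 - 44892) = 5618/(-68051) = 5618*(-1/68051) = -5618/68051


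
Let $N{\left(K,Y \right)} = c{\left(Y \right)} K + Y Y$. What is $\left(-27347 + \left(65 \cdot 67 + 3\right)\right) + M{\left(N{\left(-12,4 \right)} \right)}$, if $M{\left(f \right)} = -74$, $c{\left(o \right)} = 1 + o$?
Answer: $-23063$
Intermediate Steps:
$N{\left(K,Y \right)} = Y^{2} + K \left(1 + Y\right)$ ($N{\left(K,Y \right)} = \left(1 + Y\right) K + Y Y = K \left(1 + Y\right) + Y^{2} = Y^{2} + K \left(1 + Y\right)$)
$\left(-27347 + \left(65 \cdot 67 + 3\right)\right) + M{\left(N{\left(-12,4 \right)} \right)} = \left(-27347 + \left(65 \cdot 67 + 3\right)\right) - 74 = \left(-27347 + \left(4355 + 3\right)\right) - 74 = \left(-27347 + 4358\right) - 74 = -22989 - 74 = -23063$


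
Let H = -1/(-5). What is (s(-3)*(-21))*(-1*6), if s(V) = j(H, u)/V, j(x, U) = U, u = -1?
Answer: 42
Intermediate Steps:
H = ⅕ (H = -1*(-⅕) = ⅕ ≈ 0.20000)
s(V) = -1/V
(s(-3)*(-21))*(-1*6) = (-1/(-3)*(-21))*(-1*6) = (-1*(-⅓)*(-21))*(-6) = ((⅓)*(-21))*(-6) = -7*(-6) = 42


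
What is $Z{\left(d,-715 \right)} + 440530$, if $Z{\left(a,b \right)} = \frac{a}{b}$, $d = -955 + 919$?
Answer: $\frac{314978986}{715} \approx 4.4053 \cdot 10^{5}$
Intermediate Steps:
$d = -36$
$Z{\left(d,-715 \right)} + 440530 = - \frac{36}{-715} + 440530 = \left(-36\right) \left(- \frac{1}{715}\right) + 440530 = \frac{36}{715} + 440530 = \frac{314978986}{715}$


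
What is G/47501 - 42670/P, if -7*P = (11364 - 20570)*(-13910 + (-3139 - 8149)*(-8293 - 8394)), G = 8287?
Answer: 7184574940418861/41181951396003438 ≈ 0.17446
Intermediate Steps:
P = 1733940396876/7 (P = -(11364 - 20570)*(-13910 + (-3139 - 8149)*(-8293 - 8394))/7 = -(-9206)*(-13910 - 11288*(-16687))/7 = -(-9206)*(-13910 + 188362856)/7 = -(-9206)*188348946/7 = -⅐*(-1733940396876) = 1733940396876/7 ≈ 2.4771e+11)
G/47501 - 42670/P = 8287/47501 - 42670/1733940396876/7 = 8287*(1/47501) - 42670*7/1733940396876 = 8287/47501 - 149345/866970198438 = 7184574940418861/41181951396003438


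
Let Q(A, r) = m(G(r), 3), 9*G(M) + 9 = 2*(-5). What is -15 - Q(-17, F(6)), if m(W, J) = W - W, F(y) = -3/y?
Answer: -15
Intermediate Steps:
G(M) = -19/9 (G(M) = -1 + (2*(-5))/9 = -1 + (⅑)*(-10) = -1 - 10/9 = -19/9)
m(W, J) = 0
Q(A, r) = 0
-15 - Q(-17, F(6)) = -15 - 1*0 = -15 + 0 = -15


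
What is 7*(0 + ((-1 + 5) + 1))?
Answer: 35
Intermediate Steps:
7*(0 + ((-1 + 5) + 1)) = 7*(0 + (4 + 1)) = 7*(0 + 5) = 7*5 = 35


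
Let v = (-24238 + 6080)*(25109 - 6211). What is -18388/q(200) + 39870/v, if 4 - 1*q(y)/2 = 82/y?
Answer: -157746008831465/61595404178 ≈ -2561.0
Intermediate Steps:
q(y) = 8 - 164/y
v = -343149884 (v = -18158*18898 = -343149884)
-18388/q(200) + 39870/v = -18388/(8 - 164/200) + 39870/(-343149884) = -18388/(8 - 164*1/200) + 39870*(-1/343149884) = -18388/(8 - 41/50) - 19935/171574942 = -18388/359/50 - 19935/171574942 = -18388*50/359 - 19935/171574942 = -919400/359 - 19935/171574942 = -157746008831465/61595404178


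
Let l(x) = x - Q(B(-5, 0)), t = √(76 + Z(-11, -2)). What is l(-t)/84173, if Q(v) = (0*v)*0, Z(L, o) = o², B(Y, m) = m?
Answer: -4*√5/84173 ≈ -0.00010626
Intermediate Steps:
Q(v) = 0 (Q(v) = 0*0 = 0)
t = 4*√5 (t = √(76 + (-2)²) = √(76 + 4) = √80 = 4*√5 ≈ 8.9443)
l(x) = x (l(x) = x - 1*0 = x + 0 = x)
l(-t)/84173 = -4*√5/84173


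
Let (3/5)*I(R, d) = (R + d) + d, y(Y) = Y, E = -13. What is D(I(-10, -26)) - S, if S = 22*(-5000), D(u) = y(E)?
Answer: 109987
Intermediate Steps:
I(R, d) = 5*R/3 + 10*d/3 (I(R, d) = 5*((R + d) + d)/3 = 5*(R + 2*d)/3 = 5*R/3 + 10*d/3)
D(u) = -13
S = -110000
D(I(-10, -26)) - S = -13 - 1*(-110000) = -13 + 110000 = 109987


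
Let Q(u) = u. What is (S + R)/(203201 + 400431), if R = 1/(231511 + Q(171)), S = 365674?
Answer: 84720083669/139850669024 ≈ 0.60579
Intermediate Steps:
R = 1/231682 (R = 1/(231511 + 171) = 1/231682 ≈ 4.3163e-6)
(S + R)/(203201 + 400431) = (365674 + 1/231682)/(203201 + 400431) = (84720083669/231682)/603632 = (84720083669/231682)*(1/603632) = 84720083669/139850669024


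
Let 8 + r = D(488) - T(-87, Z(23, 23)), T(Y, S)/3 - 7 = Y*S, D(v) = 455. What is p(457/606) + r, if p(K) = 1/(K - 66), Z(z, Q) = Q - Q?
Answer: 16843008/39539 ≈ 425.98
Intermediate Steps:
Z(z, Q) = 0
p(K) = 1/(-66 + K)
T(Y, S) = 21 + 3*S*Y (T(Y, S) = 21 + 3*(Y*S) = 21 + 3*(S*Y) = 21 + 3*S*Y)
r = 426 (r = -8 + (455 - (21 + 3*0*(-87))) = -8 + (455 - (21 + 0)) = -8 + (455 - 1*21) = -8 + (455 - 21) = -8 + 434 = 426)
p(457/606) + r = 1/(-66 + 457/606) + 426 = 1/(-39539/606) + 426 = -606/39539 + 426 = 16843008/39539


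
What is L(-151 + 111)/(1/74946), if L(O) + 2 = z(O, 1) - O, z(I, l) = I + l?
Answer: -74946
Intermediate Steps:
L(O) = -1 (L(O) = -2 + ((O + 1) - O) = -2 + ((1 + O) - O) = -2 + 1 = -1)
L(-151 + 111)/(1/74946) = -1/(1/74946) = -1/1/74946 = -1*74946 = -74946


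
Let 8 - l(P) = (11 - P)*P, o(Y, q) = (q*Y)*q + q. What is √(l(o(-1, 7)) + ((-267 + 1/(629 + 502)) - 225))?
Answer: √2228299593/1131 ≈ 41.737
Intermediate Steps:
o(Y, q) = q + Y*q² (o(Y, q) = (Y*q)*q + q = Y*q² + q = q + Y*q²)
l(P) = 8 - P*(11 - P) (l(P) = 8 - (11 - P)*P = 8 - P*(11 - P))
√(l(o(-1, 7)) + ((-267 + 1/(629 + 502)) - 225)) = √((8 + (7*(1 - 1*7))² - 77*(1 - 1*7)) + ((-267 + 1/(629 + 502)) - 225)) = √((8 + (7*(1 - 7))² - 77*(1 - 7)) + ((-267 + 1/1131) - 225)) = √((8 + (7*(-6))² - 77*(-6)) + ((-267 + 1/1131) - 225)) = √((8 + (-42)² - 11*(-42)) + (-301976/1131 - 225)) = √((8 + 1764 + 462) - 556451/1131) = √(2234 - 556451/1131) = √(1970203/1131) = √2228299593/1131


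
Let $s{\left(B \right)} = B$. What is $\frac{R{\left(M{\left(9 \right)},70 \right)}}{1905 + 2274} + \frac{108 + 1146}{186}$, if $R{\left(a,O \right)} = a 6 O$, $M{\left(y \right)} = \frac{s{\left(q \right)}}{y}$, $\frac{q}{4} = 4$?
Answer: $\frac{384239}{55521} \approx 6.9206$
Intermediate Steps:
$q = 16$ ($q = 4 \cdot 4 = 16$)
$M{\left(y \right)} = \frac{16}{y}$
$R{\left(a,O \right)} = 6 O a$ ($R{\left(a,O \right)} = 6 a O = 6 O a$)
$\frac{R{\left(M{\left(9 \right)},70 \right)}}{1905 + 2274} + \frac{108 + 1146}{186} = \frac{6 \cdot 70 \cdot \frac{16}{9}}{1905 + 2274} + \frac{108 + 1146}{186} = \frac{6 \cdot 70 \cdot 16 \cdot \frac{1}{9}}{4179} + 1254 \cdot \frac{1}{186} = 6 \cdot 70 \cdot \frac{16}{9} \cdot \frac{1}{4179} + \frac{209}{31} = \frac{2240}{3} \cdot \frac{1}{4179} + \frac{209}{31} = \frac{320}{1791} + \frac{209}{31} = \frac{384239}{55521}$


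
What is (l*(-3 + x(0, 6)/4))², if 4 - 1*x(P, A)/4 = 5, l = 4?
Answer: 256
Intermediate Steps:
x(P, A) = -4 (x(P, A) = 16 - 4*5 = 16 - 20 = -4)
(l*(-3 + x(0, 6)/4))² = (4*(-3 - 4/4))² = (4*(-3 - 4*¼))² = (4*(-3 - 1))² = (4*(-4))² = (-16)² = 256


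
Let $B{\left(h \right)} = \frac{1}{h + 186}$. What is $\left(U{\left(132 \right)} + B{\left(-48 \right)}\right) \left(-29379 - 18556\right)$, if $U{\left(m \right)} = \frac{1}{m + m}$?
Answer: $- \frac{3211645}{6072} \approx -528.93$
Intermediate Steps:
$U{\left(m \right)} = \frac{1}{2 m}$
$B{\left(h \right)} = \frac{1}{186 + h}$
$\left(U{\left(132 \right)} + B{\left(-48 \right)}\right) \left(-29379 - 18556\right) = \left(\frac{1}{2 \cdot 132} + \frac{1}{186 - 48}\right) \left(-29379 - 18556\right) = \left(\frac{1}{2} \cdot \frac{1}{132} + \frac{1}{138}\right) \left(-47935\right) = \left(\frac{1}{264} + \frac{1}{138}\right) \left(-47935\right) = \frac{67}{6072} \left(-47935\right) = - \frac{3211645}{6072}$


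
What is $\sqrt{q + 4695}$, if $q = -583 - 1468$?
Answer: $2 \sqrt{661} \approx 51.42$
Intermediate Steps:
$q = -2051$ ($q = -583 - 1468 = -2051$)
$\sqrt{q + 4695} = \sqrt{-2051 + 4695} = \sqrt{2644} = 2 \sqrt{661}$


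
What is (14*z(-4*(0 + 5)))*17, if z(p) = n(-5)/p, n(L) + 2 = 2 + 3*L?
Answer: 357/2 ≈ 178.50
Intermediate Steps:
n(L) = 3*L (n(L) = -2 + (2 + 3*L) = 3*L)
z(p) = -15/p (z(p) = (3*(-5))/p = -15/p)
(14*z(-4*(0 + 5)))*17 = (14*(-15*(-1/(4*(0 + 5)))))*17 = (14*(-15/((-4*5))))*17 = (14*(-15/(-20)))*17 = (14*(-15*(-1/20)))*17 = (14*(¾))*17 = (21/2)*17 = 357/2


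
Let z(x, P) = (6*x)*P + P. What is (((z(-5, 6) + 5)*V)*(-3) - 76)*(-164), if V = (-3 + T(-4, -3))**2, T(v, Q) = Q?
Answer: -2980864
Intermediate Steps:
z(x, P) = P + 6*P*x (z(x, P) = 6*P*x + P = P + 6*P*x)
V = 36 (V = (-3 - 3)**2 = (-6)**2 = 36)
(((z(-5, 6) + 5)*V)*(-3) - 76)*(-164) = (((6*(1 + 6*(-5)) + 5)*36)*(-3) - 76)*(-164) = (((6*(1 - 30) + 5)*36)*(-3) - 76)*(-164) = (((6*(-29) + 5)*36)*(-3) - 76)*(-164) = (((-174 + 5)*36)*(-3) - 76)*(-164) = (-169*36*(-3) - 76)*(-164) = (-6084*(-3) - 76)*(-164) = (18252 - 76)*(-164) = 18176*(-164) = -2980864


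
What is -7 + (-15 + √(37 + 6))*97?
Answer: -1462 + 97*√43 ≈ -825.93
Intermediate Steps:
-7 + (-15 + √(37 + 6))*97 = -7 + (-15 + √43)*97 = -7 + (-1455 + 97*√43) = -1462 + 97*√43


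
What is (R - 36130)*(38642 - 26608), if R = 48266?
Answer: 146044624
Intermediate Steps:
(R - 36130)*(38642 - 26608) = (48266 - 36130)*(38642 - 26608) = 12136*12034 = 146044624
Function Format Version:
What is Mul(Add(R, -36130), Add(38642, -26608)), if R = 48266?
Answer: 146044624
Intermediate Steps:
Mul(Add(R, -36130), Add(38642, -26608)) = Mul(Add(48266, -36130), Add(38642, -26608)) = Mul(12136, 12034) = 146044624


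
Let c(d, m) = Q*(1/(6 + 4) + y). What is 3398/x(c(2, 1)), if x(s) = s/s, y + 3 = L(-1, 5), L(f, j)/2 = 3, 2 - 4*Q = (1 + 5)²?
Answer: 3398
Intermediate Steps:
Q = -17/2 (Q = ½ - (1 + 5)²/4 = ½ - ¼*6² = ½ - ¼*36 = ½ - 9 = -17/2 ≈ -8.5000)
L(f, j) = 6 (L(f, j) = 2*3 = 6)
y = 3 (y = -3 + 6 = 3)
c(d, m) = -527/20 (c(d, m) = -17*(1/(6 + 4) + 3)/2 = -17*(1/10 + 3)/2 = -17*(⅒ + 3)/2 = -17/2*31/10 = -527/20)
x(s) = 1
3398/x(c(2, 1)) = 3398/1 = 3398*1 = 3398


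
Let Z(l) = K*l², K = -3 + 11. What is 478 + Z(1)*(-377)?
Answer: -2538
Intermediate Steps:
K = 8
Z(l) = 8*l²
478 + Z(1)*(-377) = 478 + (8*1²)*(-377) = 478 + (8*1)*(-377) = 478 + 8*(-377) = 478 - 3016 = -2538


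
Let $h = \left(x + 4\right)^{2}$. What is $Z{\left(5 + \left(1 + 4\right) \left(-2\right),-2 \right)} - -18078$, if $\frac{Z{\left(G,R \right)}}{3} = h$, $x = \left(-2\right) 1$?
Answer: $18090$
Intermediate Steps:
$x = -2$
$h = 4$ ($h = \left(-2 + 4\right)^{2} = 2^{2} = 4$)
$Z{\left(G,R \right)} = 12$ ($Z{\left(G,R \right)} = 3 \cdot 4 = 12$)
$Z{\left(5 + \left(1 + 4\right) \left(-2\right),-2 \right)} - -18078 = 12 - -18078 = 12 + 18078 = 18090$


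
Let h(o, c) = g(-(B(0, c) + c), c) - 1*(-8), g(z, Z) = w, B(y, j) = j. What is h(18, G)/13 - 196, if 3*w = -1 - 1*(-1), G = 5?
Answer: -2540/13 ≈ -195.38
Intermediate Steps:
w = 0 (w = (-1 - 1*(-1))/3 = (-1 + 1)/3 = (1/3)*0 = 0)
g(z, Z) = 0
h(o, c) = 8 (h(o, c) = 0 - 1*(-8) = 0 + 8 = 8)
h(18, G)/13 - 196 = 8/13 - 196 = -2540/13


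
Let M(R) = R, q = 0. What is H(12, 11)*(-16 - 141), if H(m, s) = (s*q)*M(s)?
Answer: 0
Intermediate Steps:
H(m, s) = 0 (H(m, s) = (s*0)*s = 0*s = 0)
H(12, 11)*(-16 - 141) = 0*(-16 - 141) = 0*(-157) = 0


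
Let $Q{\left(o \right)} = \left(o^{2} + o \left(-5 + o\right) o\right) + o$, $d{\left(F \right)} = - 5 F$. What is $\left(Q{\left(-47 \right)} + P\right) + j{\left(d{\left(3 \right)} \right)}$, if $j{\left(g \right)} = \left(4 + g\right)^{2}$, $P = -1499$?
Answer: $-114084$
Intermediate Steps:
$Q{\left(o \right)} = o + o^{2} + o^{2} \left(-5 + o\right)$ ($Q{\left(o \right)} = \left(o^{2} + o^{2} \left(-5 + o\right)\right) + o = o + o^{2} + o^{2} \left(-5 + o\right)$)
$\left(Q{\left(-47 \right)} + P\right) + j{\left(d{\left(3 \right)} \right)} = \left(- 47 \left(1 + \left(-47\right)^{2} - -188\right) - 1499\right) + \left(4 - 15\right)^{2} = \left(- 47 \left(1 + 2209 + 188\right) - 1499\right) + \left(4 - 15\right)^{2} = \left(\left(-47\right) 2398 - 1499\right) + \left(-11\right)^{2} = \left(-112706 - 1499\right) + 121 = -114205 + 121 = -114084$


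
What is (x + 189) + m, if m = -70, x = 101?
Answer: 220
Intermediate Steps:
(x + 189) + m = (101 + 189) - 70 = 290 - 70 = 220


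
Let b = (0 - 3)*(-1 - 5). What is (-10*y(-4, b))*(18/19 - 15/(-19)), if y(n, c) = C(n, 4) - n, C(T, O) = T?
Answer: 0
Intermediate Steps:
b = 18 (b = -3*(-6) = 18)
y(n, c) = 0 (y(n, c) = n - n = 0)
(-10*y(-4, b))*(18/19 - 15/(-19)) = (-10*0)*(18/19 - 15/(-19)) = 0*(18*(1/19) - 15*(-1/19)) = 0*(18/19 + 15/19) = 0*(33/19) = 0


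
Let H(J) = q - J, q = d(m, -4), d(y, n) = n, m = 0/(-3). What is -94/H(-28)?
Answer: -47/12 ≈ -3.9167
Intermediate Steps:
m = 0 (m = 0*(-⅓) = 0)
q = -4
H(J) = -4 - J
-94/H(-28) = -94/(-4 - 1*(-28)) = -94/(-4 + 28) = -94/24 = -94*1/24 = -47/12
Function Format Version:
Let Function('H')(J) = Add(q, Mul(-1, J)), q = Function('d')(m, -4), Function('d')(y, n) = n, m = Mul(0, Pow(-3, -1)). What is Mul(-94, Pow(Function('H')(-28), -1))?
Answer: Rational(-47, 12) ≈ -3.9167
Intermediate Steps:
m = 0 (m = Mul(0, Rational(-1, 3)) = 0)
q = -4
Function('H')(J) = Add(-4, Mul(-1, J))
Mul(-94, Pow(Function('H')(-28), -1)) = Mul(-94, Pow(Add(-4, Mul(-1, -28)), -1)) = Mul(-94, Pow(Add(-4, 28), -1)) = Mul(-94, Pow(24, -1)) = Mul(-94, Rational(1, 24)) = Rational(-47, 12)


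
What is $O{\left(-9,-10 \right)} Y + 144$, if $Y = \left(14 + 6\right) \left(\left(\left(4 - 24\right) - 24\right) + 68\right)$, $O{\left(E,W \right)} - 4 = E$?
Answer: $-2256$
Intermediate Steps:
$O{\left(E,W \right)} = 4 + E$
$Y = 480$ ($Y = 20 \left(\left(\left(4 - 24\right) - 24\right) + 68\right) = 20 \left(\left(-20 - 24\right) + 68\right) = 20 \left(-44 + 68\right) = 20 \cdot 24 = 480$)
$O{\left(-9,-10 \right)} Y + 144 = \left(4 - 9\right) 480 + 144 = \left(-5\right) 480 + 144 = -2400 + 144 = -2256$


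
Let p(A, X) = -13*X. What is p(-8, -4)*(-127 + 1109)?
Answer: 51064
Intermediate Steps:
p(-8, -4)*(-127 + 1109) = (-13*(-4))*(-127 + 1109) = 52*982 = 51064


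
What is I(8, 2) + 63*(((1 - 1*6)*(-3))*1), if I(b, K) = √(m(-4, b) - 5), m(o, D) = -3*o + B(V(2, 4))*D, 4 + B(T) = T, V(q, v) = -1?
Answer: 945 + I*√33 ≈ 945.0 + 5.7446*I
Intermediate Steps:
B(T) = -4 + T
m(o, D) = -5*D - 3*o (m(o, D) = -3*o + (-4 - 1)*D = -3*o - 5*D = -5*D - 3*o)
I(b, K) = √(7 - 5*b) (I(b, K) = √((-5*b - 3*(-4)) - 5) = √((-5*b + 12) - 5) = √((12 - 5*b) - 5) = √(7 - 5*b))
I(8, 2) + 63*(((1 - 1*6)*(-3))*1) = √(7 - 5*8) + 63*(((1 - 1*6)*(-3))*1) = √(7 - 40) + 63*(((1 - 6)*(-3))*1) = √(-33) + 63*(-5*(-3)*1) = I*√33 + 63*(15*1) = I*√33 + 63*15 = I*√33 + 945 = 945 + I*√33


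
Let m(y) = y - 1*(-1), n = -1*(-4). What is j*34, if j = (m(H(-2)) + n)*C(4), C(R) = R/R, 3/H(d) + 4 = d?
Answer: 153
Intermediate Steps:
H(d) = 3/(-4 + d)
n = 4
m(y) = 1 + y (m(y) = y + 1 = 1 + y)
C(R) = 1
j = 9/2 (j = ((1 + 3/(-4 - 2)) + 4)*1 = ((1 + 3/(-6)) + 4)*1 = ((1 + 3*(-⅙)) + 4)*1 = ((1 - ½) + 4)*1 = (½ + 4)*1 = (9/2)*1 = 9/2 ≈ 4.5000)
j*34 = (9/2)*34 = 153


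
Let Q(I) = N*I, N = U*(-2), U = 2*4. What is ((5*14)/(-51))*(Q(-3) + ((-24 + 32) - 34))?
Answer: -1540/51 ≈ -30.196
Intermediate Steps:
U = 8
N = -16 (N = 8*(-2) = -16)
Q(I) = -16*I
((5*14)/(-51))*(Q(-3) + ((-24 + 32) - 34)) = ((5*14)/(-51))*(-16*(-3) + ((-24 + 32) - 34)) = (70*(-1/51))*(48 + (8 - 34)) = -70*(48 - 26)/51 = -70/51*22 = -1540/51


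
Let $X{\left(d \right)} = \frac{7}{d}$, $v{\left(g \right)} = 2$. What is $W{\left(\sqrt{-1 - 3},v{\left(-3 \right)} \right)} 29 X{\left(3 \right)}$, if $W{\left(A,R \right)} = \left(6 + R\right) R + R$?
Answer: $1218$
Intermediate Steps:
$W{\left(A,R \right)} = R + R \left(6 + R\right)$ ($W{\left(A,R \right)} = R \left(6 + R\right) + R = R + R \left(6 + R\right)$)
$W{\left(\sqrt{-1 - 3},v{\left(-3 \right)} \right)} 29 X{\left(3 \right)} = 2 \left(7 + 2\right) 29 \cdot \frac{7}{3} = 2 \cdot 9 \cdot 29 \cdot 7 \cdot \frac{1}{3} = 18 \cdot 29 \cdot \frac{7}{3} = 522 \cdot \frac{7}{3} = 1218$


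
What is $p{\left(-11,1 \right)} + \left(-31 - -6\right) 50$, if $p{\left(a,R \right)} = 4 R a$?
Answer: $-1294$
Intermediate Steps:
$p{\left(a,R \right)} = 4 R a$
$p{\left(-11,1 \right)} + \left(-31 - -6\right) 50 = 4 \cdot 1 \left(-11\right) + \left(-31 - -6\right) 50 = -44 + \left(-31 + 6\right) 50 = -44 - 1250 = -1294$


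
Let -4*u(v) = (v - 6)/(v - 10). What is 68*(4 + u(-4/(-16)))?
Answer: 10217/39 ≈ 261.97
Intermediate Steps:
u(v) = -(-6 + v)/(4*(-10 + v)) (u(v) = -(v - 6)/(4*(v - 10)) = -(-6 + v)/(4*(-10 + v)))
68*(4 + u(-4/(-16))) = 68*(4 + (6 - (-4)/(-16))/(4*(-10 - 4/(-16)))) = 68*(4 + (6 - (-4)*(-1)/16)/(4*(-10 - 4*(-1/16)))) = 68*(4 + (6 - 1*1/4)/(4*(-10 + 1/4))) = 68*(4 + (6 - 1/4)/(4*(-39/4))) = 68*(4 + (1/4)*(-4/39)*(23/4)) = 68*(4 - 23/156) = 68*(601/156) = 10217/39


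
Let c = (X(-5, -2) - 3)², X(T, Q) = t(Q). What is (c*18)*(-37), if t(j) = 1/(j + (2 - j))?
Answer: -8325/2 ≈ -4162.5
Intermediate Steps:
t(j) = ½ (t(j) = 1/2 = ½)
X(T, Q) = ½
c = 25/4 (c = (½ - 3)² = (-5/2)² = 25/4 ≈ 6.2500)
(c*18)*(-37) = ((25/4)*18)*(-37) = (225/2)*(-37) = -8325/2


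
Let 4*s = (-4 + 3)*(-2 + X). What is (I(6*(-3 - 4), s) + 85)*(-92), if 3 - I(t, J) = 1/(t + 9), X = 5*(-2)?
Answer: -267260/33 ≈ -8098.8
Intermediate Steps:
X = -10
s = 3 (s = ((-4 + 3)*(-2 - 10))/4 = (-1*(-12))/4 = (1/4)*12 = 3)
I(t, J) = 3 - 1/(9 + t) (I(t, J) = 3 - 1/(t + 9) = 3 - 1/(9 + t))
(I(6*(-3 - 4), s) + 85)*(-92) = ((26 + 3*(6*(-3 - 4)))/(9 + 6*(-3 - 4)) + 85)*(-92) = ((26 + 3*(6*(-7)))/(9 + 6*(-7)) + 85)*(-92) = ((26 + 3*(-42))/(9 - 42) + 85)*(-92) = ((26 - 126)/(-33) + 85)*(-92) = (-1/33*(-100) + 85)*(-92) = (100/33 + 85)*(-92) = (2905/33)*(-92) = -267260/33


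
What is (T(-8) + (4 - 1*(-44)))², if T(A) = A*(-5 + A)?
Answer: 23104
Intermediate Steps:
(T(-8) + (4 - 1*(-44)))² = (-8*(-5 - 8) + (4 - 1*(-44)))² = (-8*(-13) + (4 + 44))² = (104 + 48)² = 152² = 23104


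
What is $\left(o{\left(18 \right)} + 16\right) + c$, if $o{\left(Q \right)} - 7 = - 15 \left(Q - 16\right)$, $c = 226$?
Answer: $219$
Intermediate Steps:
$o{\left(Q \right)} = 247 - 15 Q$ ($o{\left(Q \right)} = 7 - 15 \left(Q - 16\right) = 7 - 15 \left(-16 + Q\right) = 7 - \left(-240 + 15 Q\right) = 247 - 15 Q$)
$\left(o{\left(18 \right)} + 16\right) + c = \left(\left(247 - 270\right) + 16\right) + 226 = \left(-23 + 16\right) + 226 = -7 + 226 = 219$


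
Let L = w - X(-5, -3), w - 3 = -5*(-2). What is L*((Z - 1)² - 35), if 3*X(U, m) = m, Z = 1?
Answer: -490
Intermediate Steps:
w = 13 (w = 3 - 5*(-2) = 3 + 10 = 13)
X(U, m) = m/3
L = 14 (L = 13 - (-3)/3 = 13 - 1*(-1) = 13 + 1 = 14)
L*((Z - 1)² - 35) = 14*((1 - 1)² - 35) = 14*(0² - 35) = 14*(0 - 35) = 14*(-35) = -490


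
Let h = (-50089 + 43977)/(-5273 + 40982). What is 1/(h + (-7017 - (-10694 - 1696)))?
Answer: 35709/191858345 ≈ 0.00018612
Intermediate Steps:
h = -6112/35709 ≈ -0.17116
1/(h + (-7017 - (-10694 - 1696))) = 1/(-6112/35709 + (-7017 - (-10694 - 1696))) = 1/(-6112/35709 + (-7017 - 1*(-12390))) = 1/(-6112/35709 + (-7017 + 12390)) = 1/(-6112/35709 + 5373) = 1/(191858345/35709) = 35709/191858345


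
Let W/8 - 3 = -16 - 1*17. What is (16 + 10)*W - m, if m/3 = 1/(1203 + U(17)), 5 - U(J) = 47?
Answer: -2414881/387 ≈ -6240.0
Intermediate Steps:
U(J) = -42 (U(J) = 5 - 1*47 = 5 - 47 = -42)
W = -240 (W = 24 + 8*(-16 - 1*17) = 24 + 8*(-16 - 17) = 24 + 8*(-33) = 24 - 264 = -240)
m = 1/387 (m = 3/(1203 - 42) = 3/1161 = 3*(1/1161) = 1/387 ≈ 0.0025840)
(16 + 10)*W - m = (16 + 10)*(-240) - 1*1/387 = 26*(-240) - 1/387 = -6240 - 1/387 = -2414881/387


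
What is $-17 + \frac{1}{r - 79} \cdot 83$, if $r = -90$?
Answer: $- \frac{2956}{169} \approx -17.491$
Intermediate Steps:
$-17 + \frac{1}{r - 79} \cdot 83 = -17 + \frac{1}{-90 - 79} \cdot 83 = -17 + \frac{1}{-169} \cdot 83 = -17 - \frac{83}{169} = - \frac{2956}{169}$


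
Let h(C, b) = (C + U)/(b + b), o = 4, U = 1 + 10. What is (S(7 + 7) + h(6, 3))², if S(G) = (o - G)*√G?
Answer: 50689/36 - 170*√14/3 ≈ 1196.0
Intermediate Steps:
U = 11
h(C, b) = (11 + C)/(2*b) (h(C, b) = (C + 11)/(b + b) = (11 + C)/((2*b)) = (11 + C)*(1/(2*b)) = (11 + C)/(2*b))
S(G) = √G*(4 - G) (S(G) = (4 - G)*√G = √G*(4 - G))
(S(7 + 7) + h(6, 3))² = (√(7 + 7)*(4 - (7 + 7)) + (½)*(11 + 6)/3)² = (√14*(4 - 1*14) + (½)*(⅓)*17)² = (√14*(4 - 14) + 17/6)² = (√14*(-10) + 17/6)² = (-10*√14 + 17/6)² = (17/6 - 10*√14)²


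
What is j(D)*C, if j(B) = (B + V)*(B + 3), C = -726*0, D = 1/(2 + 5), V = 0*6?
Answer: 0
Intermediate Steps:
V = 0
D = 1/7 ≈ 0.14286
C = 0
j(B) = B*(3 + B) (j(B) = (B + 0)*(B + 3) = B*(3 + B))
j(D)*C = ((3 + 1/7)/7)*0 = ((1/7)*(22/7))*0 = (22/49)*0 = 0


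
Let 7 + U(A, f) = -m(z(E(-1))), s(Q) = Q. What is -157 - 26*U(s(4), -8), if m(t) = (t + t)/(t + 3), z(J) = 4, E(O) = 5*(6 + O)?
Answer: 383/7 ≈ 54.714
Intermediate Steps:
E(O) = 30 + 5*O
m(t) = 2*t/(3 + t) (m(t) = (2*t)/(3 + t) = 2*t/(3 + t))
U(A, f) = -57/7 (U(A, f) = -7 - 2*4/(3 + 4) = -7 - 2*4/7 = -7 - 1*8/7 = -7 - 8/7 = -57/7)
-157 - 26*U(s(4), -8) = -157 - 26*(-57/7) = -157 + 1482/7 = 383/7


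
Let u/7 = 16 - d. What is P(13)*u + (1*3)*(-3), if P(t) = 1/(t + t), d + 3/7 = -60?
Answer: 301/26 ≈ 11.577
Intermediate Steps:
d = -423/7 (d = -3/7 - 60 = -423/7 ≈ -60.429)
u = 535 (u = 7*(16 - 1*(-423/7)) = 7*(16 + 423/7) = 7*(535/7) = 535)
P(t) = 1/(2*t)
P(13)*u + (1*3)*(-3) = ((½)/13)*535 + (1*3)*(-3) = ((½)*(1/13))*535 + 3*(-3) = (1/26)*535 - 9 = 535/26 - 9 = 301/26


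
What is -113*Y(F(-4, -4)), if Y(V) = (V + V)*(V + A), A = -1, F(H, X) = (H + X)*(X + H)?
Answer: -911232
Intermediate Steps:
F(H, X) = (H + X)² (F(H, X) = (H + X)*(H + X) = (H + X)²)
Y(V) = 2*V*(-1 + V) (Y(V) = (V + V)*(V - 1) = (2*V)*(-1 + V) = 2*V*(-1 + V))
-113*Y(F(-4, -4)) = -226*(-4 - 4)²*(-1 + (-4 - 4)²) = -226*(-8)²*(-1 + (-8)²) = -226*64*(-1 + 64) = -226*64*63 = -113*8064 = -911232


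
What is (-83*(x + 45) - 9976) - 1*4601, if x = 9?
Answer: -19059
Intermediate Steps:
(-83*(x + 45) - 9976) - 1*4601 = (-83*(9 + 45) - 9976) - 1*4601 = (-83*54 - 9976) - 4601 = (-4482 - 9976) - 4601 = -14458 - 4601 = -19059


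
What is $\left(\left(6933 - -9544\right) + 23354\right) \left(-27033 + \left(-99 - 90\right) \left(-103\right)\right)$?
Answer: $-301361346$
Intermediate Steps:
$\left(\left(6933 - -9544\right) + 23354\right) \left(-27033 + \left(-99 - 90\right) \left(-103\right)\right) = \left(\left(6933 + 9544\right) + 23354\right) \left(-27033 - -19467\right) = \left(16477 + 23354\right) \left(-27033 + 19467\right) = 39831 \left(-7566\right) = -301361346$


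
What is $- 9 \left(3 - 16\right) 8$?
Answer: $936$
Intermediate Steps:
$- 9 \left(3 - 16\right) 8 = \left(-9\right) \left(-13\right) 8 = 117 \cdot 8 = 936$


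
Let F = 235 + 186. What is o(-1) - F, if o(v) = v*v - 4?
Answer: -424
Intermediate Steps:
F = 421
o(v) = -4 + v² (o(v) = v² - 4 = -4 + v²)
o(-1) - F = (-4 + (-1)²) - 1*421 = (-4 + 1) - 421 = -3 - 421 = -424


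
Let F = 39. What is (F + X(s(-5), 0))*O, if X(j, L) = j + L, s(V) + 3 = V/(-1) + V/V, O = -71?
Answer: -2982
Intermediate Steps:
s(V) = -2 - V (s(V) = -3 + (V/(-1) + V/V) = -3 + (V*(-1) + 1) = -3 + (-V + 1) = -3 + (1 - V) = -2 - V)
X(j, L) = L + j
(F + X(s(-5), 0))*O = (39 + (0 + (-2 - 1*(-5))))*(-71) = (39 + (0 + (-2 + 5)))*(-71) = (39 + (0 + 3))*(-71) = (39 + 3)*(-71) = 42*(-71) = -2982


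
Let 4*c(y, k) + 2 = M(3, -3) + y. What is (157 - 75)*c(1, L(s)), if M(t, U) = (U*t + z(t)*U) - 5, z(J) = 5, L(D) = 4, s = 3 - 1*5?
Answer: -615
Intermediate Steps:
s = -2 (s = 3 - 5 = -2)
M(t, U) = -5 + 5*U + U*t (M(t, U) = (U*t + 5*U) - 5 = (5*U + U*t) - 5 = -5 + 5*U + U*t)
c(y, k) = -31/4 + y/4 (c(y, k) = -½ + ((-5 + 5*(-3) - 3*3) + y)/4 = -½ + ((-5 - 15 - 9) + y)/4 = -½ + (-29 + y)/4 = -½ + (-29/4 + y/4) = -31/4 + y/4)
(157 - 75)*c(1, L(s)) = (157 - 75)*(-31/4 + (¼)*1) = 82*(-31/4 + ¼) = 82*(-15/2) = -615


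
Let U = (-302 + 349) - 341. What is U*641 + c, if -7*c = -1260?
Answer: -188274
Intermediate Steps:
c = 180 (c = -⅐*(-1260) = 180)
U = -294 (U = 47 - 341 = -294)
U*641 + c = -294*641 + 180 = -188454 + 180 = -188274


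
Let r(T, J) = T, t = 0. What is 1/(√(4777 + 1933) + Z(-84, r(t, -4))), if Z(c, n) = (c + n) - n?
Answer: -42/173 - √6710/346 ≈ -0.47952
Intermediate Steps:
Z(c, n) = c
1/(√(4777 + 1933) + Z(-84, r(t, -4))) = 1/(√(4777 + 1933) - 84) = 1/(√6710 - 84) = 1/(-84 + √6710)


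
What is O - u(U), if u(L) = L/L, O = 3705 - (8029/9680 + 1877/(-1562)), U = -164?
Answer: 2545940941/687280 ≈ 3704.4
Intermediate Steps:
O = 2546628221/687280 (O = 3705 - (8029*(1/9680) + 1877*(-1/1562)) = 3705 - (8029/9680 - 1877/1562) = 3705 - 1*(-255821/687280) = 3705 + 255821/687280 = 2546628221/687280 ≈ 3705.4)
u(L) = 1
O - u(U) = 2546628221/687280 - 1*1 = 2546628221/687280 - 1 = 2545940941/687280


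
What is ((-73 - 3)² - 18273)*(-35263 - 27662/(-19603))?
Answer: 8638337888719/19603 ≈ 4.4066e+8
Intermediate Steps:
((-73 - 3)² - 18273)*(-35263 - 27662/(-19603)) = ((-76)² - 18273)*(-35263 - 27662*(-1/19603)) = (5776 - 18273)*(-35263 + 27662/19603) = -12497*(-691232927/19603) = 8638337888719/19603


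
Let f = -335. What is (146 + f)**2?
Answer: 35721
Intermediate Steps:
(146 + f)**2 = (146 - 335)**2 = (-189)**2 = 35721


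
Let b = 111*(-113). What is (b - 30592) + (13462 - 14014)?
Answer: -43687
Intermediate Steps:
b = -12543
(b - 30592) + (13462 - 14014) = (-12543 - 30592) + (13462 - 14014) = -43135 - 552 = -43687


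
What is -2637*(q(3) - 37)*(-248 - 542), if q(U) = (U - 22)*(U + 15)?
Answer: -789544170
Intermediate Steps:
q(U) = (-22 + U)*(15 + U)
-2637*(q(3) - 37)*(-248 - 542) = -2637*((-330 + 3² - 7*3) - 37)*(-248 - 542) = -2637*((-330 + 9 - 21) - 37)*(-790) = -2637*(-342 - 37)*(-790) = -(-999423)*(-790) = -2637*299410 = -789544170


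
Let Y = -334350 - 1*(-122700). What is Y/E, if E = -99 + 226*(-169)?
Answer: 211650/38293 ≈ 5.5271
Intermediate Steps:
E = -38293 (E = -99 - 38194 = -38293)
Y = -211650 (Y = -334350 + 122700 = -211650)
Y/E = -211650/(-38293) = -211650*(-1/38293) = 211650/38293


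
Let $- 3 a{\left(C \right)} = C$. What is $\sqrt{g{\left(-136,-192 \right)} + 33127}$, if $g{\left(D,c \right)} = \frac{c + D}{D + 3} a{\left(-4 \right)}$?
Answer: $\frac{\sqrt{5274375015}}{399} \approx 182.02$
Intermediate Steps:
$a{\left(C \right)} = - \frac{C}{3}$
$g{\left(D,c \right)} = \frac{4 \left(D + c\right)}{3 \left(3 + D\right)}$ ($g{\left(D,c \right)} = \frac{c + D}{D + 3} \left(\left(- \frac{1}{3}\right) \left(-4\right)\right) = \frac{D + c}{3 + D} \frac{4}{3} = \frac{4 \left(D + c\right)}{3 \left(3 + D\right)}$)
$\sqrt{g{\left(-136,-192 \right)} + 33127} = \sqrt{\frac{4 \left(-136 - 192\right)}{3 \left(3 - 136\right)} + 33127} = \sqrt{\frac{4}{3} \frac{1}{-133} \left(-328\right) + 33127} = \sqrt{\frac{4}{3} \left(- \frac{1}{133}\right) \left(-328\right) + 33127} = \sqrt{\frac{1312}{399} + 33127} = \sqrt{\frac{13218985}{399}} = \frac{\sqrt{5274375015}}{399}$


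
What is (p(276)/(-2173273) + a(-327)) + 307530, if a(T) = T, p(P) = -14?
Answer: 667635985433/2173273 ≈ 3.0720e+5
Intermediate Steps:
(p(276)/(-2173273) + a(-327)) + 307530 = (-14/(-2173273) - 327) + 307530 = (-14*(-1/2173273) - 327) + 307530 = (14/2173273 - 327) + 307530 = -710660257/2173273 + 307530 = 667635985433/2173273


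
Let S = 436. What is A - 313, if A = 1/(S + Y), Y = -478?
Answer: -13147/42 ≈ -313.02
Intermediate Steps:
A = -1/42 (A = 1/(436 - 478) = 1/(-42) = -1/42 ≈ -0.023810)
A - 313 = -1/42 - 313 = -13147/42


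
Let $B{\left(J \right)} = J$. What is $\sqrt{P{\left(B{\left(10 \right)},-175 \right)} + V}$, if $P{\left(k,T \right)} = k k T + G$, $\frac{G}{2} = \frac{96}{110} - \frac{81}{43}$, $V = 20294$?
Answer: $\frac{2 \sqrt{3904040305}}{2365} \approx 52.839$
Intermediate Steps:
$G = - \frac{4782}{2365}$ ($G = 2 \left(\frac{96}{110} - \frac{81}{43}\right) = 2 \left(96 \cdot \frac{1}{110} - \frac{81}{43}\right) = 2 \left(\frac{48}{55} - \frac{81}{43}\right) = 2 \left(- \frac{2391}{2365}\right) = - \frac{4782}{2365} \approx -2.022$)
$P{\left(k,T \right)} = - \frac{4782}{2365} + T k^{2}$ ($P{\left(k,T \right)} = k k T - \frac{4782}{2365} = k^{2} T - \frac{4782}{2365} = T k^{2} - \frac{4782}{2365} = - \frac{4782}{2365} + T k^{2}$)
$\sqrt{P{\left(B{\left(10 \right)},-175 \right)} + V} = \sqrt{\left(- \frac{4782}{2365} - 175 \cdot 10^{2}\right) + 20294} = \sqrt{\left(- \frac{4782}{2365} - 17500\right) + 20294} = \sqrt{- \frac{41392282}{2365} + 20294} = \sqrt{\frac{6603028}{2365}} = \frac{2 \sqrt{3904040305}}{2365}$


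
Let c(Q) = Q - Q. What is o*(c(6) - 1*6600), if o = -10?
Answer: 66000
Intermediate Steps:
c(Q) = 0
o*(c(6) - 1*6600) = -10*(0 - 1*6600) = -10*(0 - 6600) = -10*(-6600) = 66000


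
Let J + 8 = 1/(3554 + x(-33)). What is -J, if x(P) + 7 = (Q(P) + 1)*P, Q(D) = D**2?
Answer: 259385/32423 ≈ 8.0000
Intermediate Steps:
x(P) = -7 + P*(1 + P**2) (x(P) = -7 + (P**2 + 1)*P = -7 + (1 + P**2)*P = -7 + P*(1 + P**2))
J = -259385/32423 (J = -8 + 1/(3554 + (-7 - 33 + (-33)**3)) = -8 + 1/(3554 + (-7 - 33 - 35937)) = -8 + 1/(3554 - 35977) = -8 + 1/(-32423) = -8 - 1/32423 = -259385/32423 ≈ -8.0000)
-J = -1*(-259385/32423) = 259385/32423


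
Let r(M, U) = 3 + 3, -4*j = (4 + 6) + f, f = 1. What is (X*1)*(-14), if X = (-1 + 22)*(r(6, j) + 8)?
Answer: -4116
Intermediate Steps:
j = -11/4 (j = -((4 + 6) + 1)/4 = -(10 + 1)/4 = -1/4*11 = -11/4 ≈ -2.7500)
r(M, U) = 6
X = 294 (X = (-1 + 22)*(6 + 8) = 21*14 = 294)
(X*1)*(-14) = (294*1)*(-14) = 294*(-14) = -4116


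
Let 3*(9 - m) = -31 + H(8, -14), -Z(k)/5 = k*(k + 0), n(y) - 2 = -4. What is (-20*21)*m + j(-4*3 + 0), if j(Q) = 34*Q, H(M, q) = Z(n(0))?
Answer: -11328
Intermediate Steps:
n(y) = -2 (n(y) = 2 - 4 = -2)
Z(k) = -5*k² (Z(k) = -5*k*(k + 0) = -5*k*k = -5*k²)
H(M, q) = -20 (H(M, q) = -5*(-2)² = -5*4 = -20)
m = 26 (m = 9 - (-31 - 20)/3 = 9 - ⅓*(-51) = 9 + 17 = 26)
(-20*21)*m + j(-4*3 + 0) = -20*21*26 + 34*(-4*3 + 0) = -420*26 + 34*(-12 + 0) = -10920 + 34*(-12) = -10920 - 408 = -11328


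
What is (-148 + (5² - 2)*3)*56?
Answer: -4424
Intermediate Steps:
(-148 + (5² - 2)*3)*56 = (-148 + (25 - 2)*3)*56 = (-148 + 23*3)*56 = (-148 + 69)*56 = -79*56 = -4424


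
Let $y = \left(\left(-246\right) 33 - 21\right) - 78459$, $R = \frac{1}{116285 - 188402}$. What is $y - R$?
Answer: $- \frac{6245187965}{72117} \approx -86598.0$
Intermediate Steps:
$R = - \frac{1}{72117}$ ($R = \frac{1}{-72117} = - \frac{1}{72117} \approx -1.3866 \cdot 10^{-5}$)
$y = -86598$ ($y = \left(-8118 - 21\right) - 78459 = -8139 - 78459 = -86598$)
$y - R = -86598 - - \frac{1}{72117} = -86598 + \frac{1}{72117} = - \frac{6245187965}{72117}$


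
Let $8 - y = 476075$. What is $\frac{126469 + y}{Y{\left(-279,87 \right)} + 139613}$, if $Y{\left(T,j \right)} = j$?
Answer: $- \frac{174799}{69850} \approx -2.5025$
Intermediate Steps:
$y = -476067$ ($y = 8 - 476075 = -476067$)
$\frac{126469 + y}{Y{\left(-279,87 \right)} + 139613} = \frac{126469 - 476067}{87 + 139613} = - \frac{349598}{139700} = \left(-349598\right) \frac{1}{139700} = - \frac{174799}{69850}$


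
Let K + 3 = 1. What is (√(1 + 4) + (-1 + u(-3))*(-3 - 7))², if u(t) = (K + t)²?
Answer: (-240 + √5)² ≈ 56532.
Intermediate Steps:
K = -2 (K = -3 + 1 = -2)
u(t) = (-2 + t)²
(√(1 + 4) + (-1 + u(-3))*(-3 - 7))² = (√(1 + 4) + (-1 + (-2 - 3)²)*(-3 - 7))² = (√5 + (-1 + (-5)²)*(-10))² = (√5 + (-1 + 25)*(-10))² = (√5 + 24*(-10))² = (√5 - 240)² = (-240 + √5)²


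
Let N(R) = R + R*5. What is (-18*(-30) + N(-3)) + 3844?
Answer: 4366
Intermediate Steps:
N(R) = 6*R (N(R) = R + 5*R = 6*R)
(-18*(-30) + N(-3)) + 3844 = (-18*(-30) + 6*(-3)) + 3844 = (540 - 18) + 3844 = 522 + 3844 = 4366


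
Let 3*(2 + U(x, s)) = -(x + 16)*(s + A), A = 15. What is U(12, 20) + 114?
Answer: -644/3 ≈ -214.67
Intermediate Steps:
U(x, s) = -2 - (15 + s)*(16 + x)/3 (U(x, s) = -2 + (-(x + 16)*(s + 15))/3 = -2 + (-(16 + x)*(15 + s))/3 = -2 + (-(15 + s)*(16 + x))/3 = -2 - (15 + s)*(16 + x)/3)
U(12, 20) + 114 = (-82 - 5*12 - 16/3*20 - ⅓*20*12) + 114 = (-82 - 60 - 320/3 - 80) + 114 = -986/3 + 114 = -644/3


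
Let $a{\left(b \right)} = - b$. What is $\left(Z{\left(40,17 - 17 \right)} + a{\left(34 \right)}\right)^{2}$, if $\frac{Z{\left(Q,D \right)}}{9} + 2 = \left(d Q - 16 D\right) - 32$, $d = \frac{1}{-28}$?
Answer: $\frac{6100900}{49} \approx 1.2451 \cdot 10^{5}$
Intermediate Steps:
$d = - \frac{1}{28} \approx -0.035714$
$Z{\left(Q,D \right)} = -306 - 144 D - \frac{9 Q}{28}$ ($Z{\left(Q,D \right)} = -18 + 9 \left(\left(- \frac{Q}{28} - 16 D\right) - 32\right) = -18 + 9 \left(\left(- 16 D - \frac{Q}{28}\right) - 32\right) = -18 + 9 \left(-32 - 16 D - \frac{Q}{28}\right) = -18 - \left(288 + 144 D + \frac{9 Q}{28}\right) = -306 - 144 D - \frac{9 Q}{28}$)
$\left(Z{\left(40,17 - 17 \right)} + a{\left(34 \right)}\right)^{2} = \left(\left(-306 - 144 \left(17 - 17\right) - \frac{90}{7}\right) - 34\right)^{2} = \left(\left(-306 - 0 - \frac{90}{7}\right) - 34\right)^{2} = \left(\left(-306 + 0 - \frac{90}{7}\right) - 34\right)^{2} = \left(- \frac{2232}{7} - 34\right)^{2} = \left(- \frac{2470}{7}\right)^{2} = \frac{6100900}{49}$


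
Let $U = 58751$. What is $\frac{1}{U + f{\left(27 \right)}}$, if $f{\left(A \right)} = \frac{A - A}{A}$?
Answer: $\frac{1}{58751} \approx 1.7021 \cdot 10^{-5}$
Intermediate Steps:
$f{\left(A \right)} = 0$ ($f{\left(A \right)} = \frac{0}{A} = 0$)
$\frac{1}{U + f{\left(27 \right)}} = \frac{1}{58751 + 0} = \frac{1}{58751}$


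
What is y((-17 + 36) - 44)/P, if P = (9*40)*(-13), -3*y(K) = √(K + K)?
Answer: I*√2/2808 ≈ 0.00050364*I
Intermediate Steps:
y(K) = -√2*√K/3 (y(K) = -√(K + K)/3 = -√2*√K/3)
P = -4680 (P = 360*(-13) = -4680)
y((-17 + 36) - 44)/P = -√2*√((-17 + 36) - 44)/3/(-4680) = -√2*√(19 - 44)/3*(-1/4680) = -√2*√(-25)/3*(-1/4680) = -√2*5*I/3*(-1/4680) = -5*I*√2/3*(-1/4680) = I*√2/2808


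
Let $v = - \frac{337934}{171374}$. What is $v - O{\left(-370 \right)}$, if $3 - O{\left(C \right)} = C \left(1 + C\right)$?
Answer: $\frac{11698420082}{85687} \approx 1.3653 \cdot 10^{5}$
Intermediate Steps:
$v = - \frac{168967}{85687}$ ($v = \left(-337934\right) \frac{1}{171374} = - \frac{168967}{85687} \approx -1.9719$)
$O{\left(C \right)} = 3 - C \left(1 + C\right)$
$v - O{\left(-370 \right)} = - \frac{168967}{85687} - \left(3 - -370 - \left(-370\right)^{2}\right) = - \frac{168967}{85687} - \left(3 + 370 - 136900\right) = - \frac{168967}{85687} - -136527 = - \frac{168967}{85687} + 136527 = \frac{11698420082}{85687}$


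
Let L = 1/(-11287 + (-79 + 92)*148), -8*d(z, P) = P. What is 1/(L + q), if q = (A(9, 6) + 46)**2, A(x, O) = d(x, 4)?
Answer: 37452/77534999 ≈ 0.00048303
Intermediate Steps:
d(z, P) = -P/8
A(x, O) = -1/2 (A(x, O) = -1/8*4 = -1/2)
L = -1/9363 (L = 1/(-11287 + 13*148) = 1/(-11287 + 1924) = 1/(-9363) = -1/9363 ≈ -0.00010680)
q = 8281/4 (q = (-1/2 + 46)**2 = (91/2)**2 = 8281/4 ≈ 2070.3)
1/(L + q) = 1/(-1/9363 + 8281/4) = 1/(77534999/37452) = 37452/77534999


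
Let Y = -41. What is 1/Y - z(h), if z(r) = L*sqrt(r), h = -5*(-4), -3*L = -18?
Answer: -1/41 - 12*sqrt(5) ≈ -26.857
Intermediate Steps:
L = 6 (L = -1/3*(-18) = 6)
h = 20
z(r) = 6*sqrt(r)
1/Y - z(h) = 1/(-41) - 6*sqrt(20) = -1/41 - 6*2*sqrt(5) = -1/41 - 12*sqrt(5)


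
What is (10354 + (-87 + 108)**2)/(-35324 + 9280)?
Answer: -635/1532 ≈ -0.41449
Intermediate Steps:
(10354 + (-87 + 108)**2)/(-35324 + 9280) = (10354 + 21**2)/(-26044) = (10354 + 441)*(-1/26044) = 10795*(-1/26044) = -635/1532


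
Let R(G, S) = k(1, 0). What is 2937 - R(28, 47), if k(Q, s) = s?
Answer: 2937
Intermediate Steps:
R(G, S) = 0
2937 - R(28, 47) = 2937 - 1*0 = 2937 + 0 = 2937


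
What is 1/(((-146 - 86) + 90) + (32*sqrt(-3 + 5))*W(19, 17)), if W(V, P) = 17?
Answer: 71/285854 + 136*sqrt(2)/142927 ≈ 0.0015941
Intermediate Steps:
1/(((-146 - 86) + 90) + (32*sqrt(-3 + 5))*W(19, 17)) = 1/(((-146 - 86) + 90) + (32*sqrt(-3 + 5))*17) = 1/((-232 + 90) + (32*sqrt(2))*17) = 1/(-142 + 544*sqrt(2))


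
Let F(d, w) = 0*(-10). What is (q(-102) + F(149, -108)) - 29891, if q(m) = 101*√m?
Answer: -29891 + 101*I*√102 ≈ -29891.0 + 1020.0*I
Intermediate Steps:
F(d, w) = 0
(q(-102) + F(149, -108)) - 29891 = (101*√(-102) + 0) - 29891 = (101*(I*√102) + 0) - 29891 = (101*I*√102 + 0) - 29891 = 101*I*√102 - 29891 = -29891 + 101*I*√102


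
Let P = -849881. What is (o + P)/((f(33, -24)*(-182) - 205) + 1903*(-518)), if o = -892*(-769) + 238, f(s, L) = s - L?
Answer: 54565/332111 ≈ 0.16430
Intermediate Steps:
o = 686186 (o = 685948 + 238 = 686186)
(o + P)/((f(33, -24)*(-182) - 205) + 1903*(-518)) = (686186 - 849881)/(((33 - 1*(-24))*(-182) - 205) + 1903*(-518)) = -163695/(((33 + 24)*(-182) - 205) - 985754) = -163695/((57*(-182) - 205) - 985754) = -163695/((-10374 - 205) - 985754) = -163695/(-10579 - 985754) = -163695/(-996333) = -163695*(-1/996333) = 54565/332111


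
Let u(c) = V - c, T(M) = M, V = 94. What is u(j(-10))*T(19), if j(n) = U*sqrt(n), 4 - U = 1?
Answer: 1786 - 57*I*sqrt(10) ≈ 1786.0 - 180.25*I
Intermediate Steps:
U = 3 (U = 4 - 1*1 = 4 - 1 = 3)
j(n) = 3*sqrt(n)
u(c) = 94 - c
u(j(-10))*T(19) = (94 - 3*sqrt(-10))*19 = (94 - 3*I*sqrt(10))*19 = 1786 - 57*I*sqrt(10)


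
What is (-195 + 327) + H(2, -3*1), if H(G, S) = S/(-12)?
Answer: 529/4 ≈ 132.25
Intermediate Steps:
H(G, S) = -S/12 (H(G, S) = S*(-1/12) = -S/12)
(-195 + 327) + H(2, -3*1) = (-195 + 327) - (-1)/4 = 132 - 1/12*(-3) = 132 + ¼ = 529/4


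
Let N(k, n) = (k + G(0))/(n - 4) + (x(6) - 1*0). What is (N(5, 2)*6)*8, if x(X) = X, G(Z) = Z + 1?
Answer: 144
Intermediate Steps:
G(Z) = 1 + Z
N(k, n) = 6 + (1 + k)/(-4 + n) (N(k, n) = (k + (1 + 0))/(n - 4) + (6 - 1*0) = (k + 1)/(-4 + n) + (6 + 0) = (1 + k)/(-4 + n) + 6 = 6 + (1 + k)/(-4 + n))
(N(5, 2)*6)*8 = (((-23 + 5 + 6*2)/(-4 + 2))*6)*8 = (((-23 + 5 + 12)/(-2))*6)*8 = (-½*(-6)*6)*8 = (3*6)*8 = 18*8 = 144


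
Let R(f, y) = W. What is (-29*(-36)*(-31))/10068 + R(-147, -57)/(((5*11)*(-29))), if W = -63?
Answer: -4248858/1338205 ≈ -3.1750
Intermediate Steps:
R(f, y) = -63
(-29*(-36)*(-31))/10068 + R(-147, -57)/(((5*11)*(-29))) = (-29*(-36)*(-31))/10068 - 63/((5*11)*(-29)) = (1044*(-31))*(1/10068) - 63/(55*(-29)) = -32364*1/10068 - 63/(-1595) = -2697/839 - 63*(-1/1595) = -2697/839 + 63/1595 = -4248858/1338205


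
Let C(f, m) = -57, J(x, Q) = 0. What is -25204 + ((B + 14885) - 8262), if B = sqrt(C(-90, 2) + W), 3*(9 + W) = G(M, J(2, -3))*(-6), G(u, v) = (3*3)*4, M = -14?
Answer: -18581 + I*sqrt(138) ≈ -18581.0 + 11.747*I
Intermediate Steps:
G(u, v) = 36 (G(u, v) = 9*4 = 36)
W = -81 (W = -9 + (36*(-6))/3 = -9 + (1/3)*(-216) = -9 - 72 = -81)
B = I*sqrt(138) (B = sqrt(-57 - 81) = sqrt(-138) = I*sqrt(138) ≈ 11.747*I)
-25204 + ((B + 14885) - 8262) = -25204 + ((I*sqrt(138) + 14885) - 8262) = -25204 + ((14885 + I*sqrt(138)) - 8262) = -25204 + (6623 + I*sqrt(138)) = -18581 + I*sqrt(138)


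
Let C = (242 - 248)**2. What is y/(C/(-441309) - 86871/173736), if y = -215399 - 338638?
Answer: 4719857234614632/4260356515 ≈ 1.1079e+6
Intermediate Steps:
C = 36 (C = (-6)**2 = 36)
y = -554037
y/(C/(-441309) - 86871/173736) = -554037/(36/(-441309) - 86871/173736) = -554037/(36*(-1/441309) - 86871*1/173736) = -554037/(-12/147103 - 28957/57912) = -554037/(-4260356515/8519028936) = -554037*(-8519028936/4260356515) = 4719857234614632/4260356515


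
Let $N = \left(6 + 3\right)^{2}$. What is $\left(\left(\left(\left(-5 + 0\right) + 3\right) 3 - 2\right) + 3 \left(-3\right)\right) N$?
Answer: $-1377$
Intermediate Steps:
$N = 81$ ($N = 9^{2} = 81$)
$\left(\left(\left(\left(-5 + 0\right) + 3\right) 3 - 2\right) + 3 \left(-3\right)\right) N = \left(\left(\left(\left(-5 + 0\right) + 3\right) 3 - 2\right) + 3 \left(-3\right)\right) 81 = \left(\left(\left(-5 + 3\right) 3 - 2\right) - 9\right) 81 = \left(\left(\left(-2\right) 3 - 2\right) - 9\right) 81 = \left(\left(-6 - 2\right) - 9\right) 81 = \left(-8 - 9\right) 81 = \left(-17\right) 81 = -1377$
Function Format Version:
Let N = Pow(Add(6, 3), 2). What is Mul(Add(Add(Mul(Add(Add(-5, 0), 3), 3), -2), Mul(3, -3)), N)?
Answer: -1377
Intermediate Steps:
N = 81 (N = Pow(9, 2) = 81)
Mul(Add(Add(Mul(Add(Add(-5, 0), 3), 3), -2), Mul(3, -3)), N) = Mul(Add(Add(Mul(Add(Add(-5, 0), 3), 3), -2), Mul(3, -3)), 81) = Mul(Add(Add(Mul(Add(-5, 3), 3), -2), -9), 81) = Mul(Add(Add(Mul(-2, 3), -2), -9), 81) = Mul(Add(Add(-6, -2), -9), 81) = Mul(Add(-8, -9), 81) = Mul(-17, 81) = -1377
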